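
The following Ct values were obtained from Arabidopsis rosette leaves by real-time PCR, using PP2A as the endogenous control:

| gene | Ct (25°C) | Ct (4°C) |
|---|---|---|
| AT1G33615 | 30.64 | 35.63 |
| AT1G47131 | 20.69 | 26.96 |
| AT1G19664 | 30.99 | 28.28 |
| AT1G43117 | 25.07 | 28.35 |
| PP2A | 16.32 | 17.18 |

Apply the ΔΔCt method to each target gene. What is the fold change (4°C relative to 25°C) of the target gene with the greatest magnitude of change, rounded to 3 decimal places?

0.024

AT1G33615: ΔΔCt = (35.63−17.18) − (30.64−16.32) = 18.45 − 14.32 = 4.13; fold change = 2^-4.13 = 0.057
AT1G47131: ΔΔCt = (26.96−17.18) − (20.69−16.32) = 9.78 − 4.37 = 5.41; fold change = 2^-5.41 = 0.024
AT1G19664: ΔΔCt = (28.28−17.18) − (30.99−16.32) = 11.10 − 14.67 = -3.57; fold change = 2^3.57 = 11.876
AT1G43117: ΔΔCt = (28.35−17.18) − (25.07−16.32) = 11.17 − 8.75 = 2.42; fold change = 2^-2.42 = 0.187
AT1G47131 has the largest |ΔΔCt| = 5.41.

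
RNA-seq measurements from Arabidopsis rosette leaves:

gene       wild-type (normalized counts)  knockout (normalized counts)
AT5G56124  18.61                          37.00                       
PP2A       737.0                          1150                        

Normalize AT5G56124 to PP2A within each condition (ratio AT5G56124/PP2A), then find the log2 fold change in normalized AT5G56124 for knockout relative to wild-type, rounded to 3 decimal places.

AT5G56124/PP2A (wild-type) = 18.61 / 737.0 = 0.025251
AT5G56124/PP2A (knockout) = 37.00 / 1150 = 0.032174
Fold change = 0.032174 / 0.025251 = 1.2742
log2(1.2742) = 0.3495

0.350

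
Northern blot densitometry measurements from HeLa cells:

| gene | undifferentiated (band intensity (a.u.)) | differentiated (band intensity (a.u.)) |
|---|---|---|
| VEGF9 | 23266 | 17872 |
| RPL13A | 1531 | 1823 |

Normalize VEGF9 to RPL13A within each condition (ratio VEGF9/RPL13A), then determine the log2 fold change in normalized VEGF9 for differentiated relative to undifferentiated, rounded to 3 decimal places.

-0.632

VEGF9/RPL13A (undifferentiated) = 23266 / 1531 = 15.197
VEGF9/RPL13A (differentiated) = 17872 / 1823 = 9.8036
Fold change = 9.8036 / 15.197 = 0.6451
log2(0.6451) = -0.6324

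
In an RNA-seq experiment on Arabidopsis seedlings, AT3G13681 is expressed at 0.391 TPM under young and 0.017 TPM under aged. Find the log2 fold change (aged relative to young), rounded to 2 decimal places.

-4.52

Fold change = 0.017 / 0.391 = 0.0435
log2(0.0435) = -4.524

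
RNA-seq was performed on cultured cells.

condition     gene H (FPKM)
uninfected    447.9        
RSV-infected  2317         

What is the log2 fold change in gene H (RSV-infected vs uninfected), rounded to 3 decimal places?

2.371

Fold change = 2317 / 447.9 = 5.1730
log2(5.1730) = 2.3710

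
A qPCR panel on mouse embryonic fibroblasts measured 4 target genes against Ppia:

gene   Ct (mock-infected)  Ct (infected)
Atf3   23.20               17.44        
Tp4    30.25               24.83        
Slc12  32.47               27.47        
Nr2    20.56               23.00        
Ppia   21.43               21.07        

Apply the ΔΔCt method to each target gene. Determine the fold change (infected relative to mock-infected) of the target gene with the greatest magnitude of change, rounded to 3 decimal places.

42.224

Atf3: ΔΔCt = (17.44−21.07) − (23.20−21.43) = -3.63 − 1.77 = -5.40; fold change = 2^5.40 = 42.224
Tp4: ΔΔCt = (24.83−21.07) − (30.25−21.43) = 3.76 − 8.82 = -5.06; fold change = 2^5.06 = 33.359
Slc12: ΔΔCt = (27.47−21.07) − (32.47−21.43) = 6.40 − 11.04 = -4.64; fold change = 2^4.64 = 24.933
Nr2: ΔΔCt = (23.00−21.07) − (20.56−21.43) = 1.93 − (-0.87) = 2.80; fold change = 2^-2.80 = 0.144
Atf3 has the largest |ΔΔCt| = 5.40.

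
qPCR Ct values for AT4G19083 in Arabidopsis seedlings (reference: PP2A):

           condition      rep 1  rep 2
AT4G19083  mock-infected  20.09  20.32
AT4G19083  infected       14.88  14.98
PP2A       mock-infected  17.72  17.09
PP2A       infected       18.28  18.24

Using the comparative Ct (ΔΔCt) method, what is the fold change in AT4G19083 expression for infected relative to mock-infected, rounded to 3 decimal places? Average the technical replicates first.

70.035

Mean Ct: AT4G19083 mock-infected 20.205; AT4G19083 infected 14.930; PP2A mock-infected 17.405; PP2A infected 18.260
ΔCt(mock-infected) = 20.205 − 17.405 = 2.800
ΔCt(infected) = 14.930 − 18.260 = -3.330
ΔΔCt = -3.330 − 2.800 = -6.130
Fold change = 2^(−(-6.130)) = 2^6.130 = 70.0348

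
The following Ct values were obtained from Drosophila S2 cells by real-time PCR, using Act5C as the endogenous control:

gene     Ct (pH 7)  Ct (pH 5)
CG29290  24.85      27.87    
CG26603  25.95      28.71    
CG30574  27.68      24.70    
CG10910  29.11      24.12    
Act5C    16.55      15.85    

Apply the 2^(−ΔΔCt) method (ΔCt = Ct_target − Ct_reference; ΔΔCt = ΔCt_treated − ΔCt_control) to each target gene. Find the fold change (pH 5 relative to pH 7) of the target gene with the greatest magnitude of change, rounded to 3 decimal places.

CG29290: ΔΔCt = (27.87−15.85) − (24.85−16.55) = 12.02 − 8.30 = 3.72; fold change = 2^-3.72 = 0.076
CG26603: ΔΔCt = (28.71−15.85) − (25.95−16.55) = 12.86 − 9.40 = 3.46; fold change = 2^-3.46 = 0.091
CG30574: ΔΔCt = (24.70−15.85) − (27.68−16.55) = 8.85 − 11.13 = -2.28; fold change = 2^2.28 = 4.857
CG10910: ΔΔCt = (24.12−15.85) − (29.11−16.55) = 8.27 − 12.56 = -4.29; fold change = 2^4.29 = 19.562
CG10910 has the largest |ΔΔCt| = 4.29.

19.562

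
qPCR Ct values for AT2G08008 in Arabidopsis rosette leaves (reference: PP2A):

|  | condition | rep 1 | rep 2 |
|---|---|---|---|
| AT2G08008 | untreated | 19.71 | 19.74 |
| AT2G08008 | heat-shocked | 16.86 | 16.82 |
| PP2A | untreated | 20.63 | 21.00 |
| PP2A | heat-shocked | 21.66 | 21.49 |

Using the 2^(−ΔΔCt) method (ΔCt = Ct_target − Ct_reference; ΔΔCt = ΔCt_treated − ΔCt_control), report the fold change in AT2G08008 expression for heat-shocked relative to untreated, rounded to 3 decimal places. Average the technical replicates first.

12.510

Mean Ct: AT2G08008 untreated 19.725; AT2G08008 heat-shocked 16.840; PP2A untreated 20.815; PP2A heat-shocked 21.575
ΔCt(untreated) = 19.725 − 20.815 = -1.090
ΔCt(heat-shocked) = 16.840 − 21.575 = -4.735
ΔΔCt = -4.735 − (-1.090) = -3.645
Fold change = 2^(−(-3.645)) = 2^3.645 = 12.5099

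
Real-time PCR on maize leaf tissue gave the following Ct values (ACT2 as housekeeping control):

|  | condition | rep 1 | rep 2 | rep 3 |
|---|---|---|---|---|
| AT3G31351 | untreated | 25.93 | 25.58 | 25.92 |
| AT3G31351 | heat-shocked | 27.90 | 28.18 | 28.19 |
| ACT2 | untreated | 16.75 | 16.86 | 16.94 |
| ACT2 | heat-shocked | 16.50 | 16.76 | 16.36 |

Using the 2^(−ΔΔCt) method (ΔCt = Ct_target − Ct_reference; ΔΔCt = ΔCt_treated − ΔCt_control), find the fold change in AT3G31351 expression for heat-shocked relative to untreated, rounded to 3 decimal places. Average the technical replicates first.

0.166

Mean Ct: AT3G31351 untreated 25.810; AT3G31351 heat-shocked 28.090; ACT2 untreated 16.850; ACT2 heat-shocked 16.540
ΔCt(untreated) = 25.810 − 16.850 = 8.960
ΔCt(heat-shocked) = 28.090 − 16.540 = 11.550
ΔΔCt = 11.550 − 8.960 = 2.590
Fold change = 2^(−2.590) = 0.1661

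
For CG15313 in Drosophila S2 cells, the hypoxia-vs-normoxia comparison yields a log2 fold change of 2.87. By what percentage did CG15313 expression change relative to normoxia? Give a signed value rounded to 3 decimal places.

631.065%

Fold change = 2^(2.87) = 7.3107
Percent change = (FC − 1) × 100% = (7.3107 − 1) × 100 = 631.065%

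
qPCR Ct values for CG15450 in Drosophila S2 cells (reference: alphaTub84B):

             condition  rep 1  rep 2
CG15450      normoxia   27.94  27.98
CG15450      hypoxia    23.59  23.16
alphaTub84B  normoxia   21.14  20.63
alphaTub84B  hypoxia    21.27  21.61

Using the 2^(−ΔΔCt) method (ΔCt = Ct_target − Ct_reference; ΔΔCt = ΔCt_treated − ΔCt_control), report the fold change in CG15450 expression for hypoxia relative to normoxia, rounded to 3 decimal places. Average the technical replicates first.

35.261

Mean Ct: CG15450 normoxia 27.960; CG15450 hypoxia 23.375; alphaTub84B normoxia 20.885; alphaTub84B hypoxia 21.440
ΔCt(normoxia) = 27.960 − 20.885 = 7.075
ΔCt(hypoxia) = 23.375 − 21.440 = 1.935
ΔΔCt = 1.935 − 7.075 = -5.140
Fold change = 2^(−(-5.140)) = 2^5.140 = 35.2610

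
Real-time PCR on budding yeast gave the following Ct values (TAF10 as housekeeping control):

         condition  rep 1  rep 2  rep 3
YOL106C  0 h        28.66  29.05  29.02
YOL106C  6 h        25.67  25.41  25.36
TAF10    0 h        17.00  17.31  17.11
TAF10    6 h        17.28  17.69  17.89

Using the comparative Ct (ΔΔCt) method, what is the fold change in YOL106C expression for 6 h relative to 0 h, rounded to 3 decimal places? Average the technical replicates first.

Mean Ct: YOL106C 0 h 28.910; YOL106C 6 h 25.480; TAF10 0 h 17.140; TAF10 6 h 17.620
ΔCt(0 h) = 28.910 − 17.140 = 11.770
ΔCt(6 h) = 25.480 − 17.620 = 7.860
ΔΔCt = 7.860 − 11.770 = -3.910
Fold change = 2^(−(-3.910)) = 2^3.910 = 15.0324

15.032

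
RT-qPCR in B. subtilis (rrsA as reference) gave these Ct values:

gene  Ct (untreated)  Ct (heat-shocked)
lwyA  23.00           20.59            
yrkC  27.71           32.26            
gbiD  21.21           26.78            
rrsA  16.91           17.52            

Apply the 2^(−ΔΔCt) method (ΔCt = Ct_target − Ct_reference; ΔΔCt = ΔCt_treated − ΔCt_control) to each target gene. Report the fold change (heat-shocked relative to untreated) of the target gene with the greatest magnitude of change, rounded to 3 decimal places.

0.032

lwyA: ΔΔCt = (20.59−17.52) − (23.00−16.91) = 3.07 − 6.09 = -3.02; fold change = 2^3.02 = 8.112
yrkC: ΔΔCt = (32.26−17.52) − (27.71−16.91) = 14.74 − 10.80 = 3.94; fold change = 2^-3.94 = 0.065
gbiD: ΔΔCt = (26.78−17.52) − (21.21−16.91) = 9.26 − 4.30 = 4.96; fold change = 2^-4.96 = 0.032
gbiD has the largest |ΔΔCt| = 4.96.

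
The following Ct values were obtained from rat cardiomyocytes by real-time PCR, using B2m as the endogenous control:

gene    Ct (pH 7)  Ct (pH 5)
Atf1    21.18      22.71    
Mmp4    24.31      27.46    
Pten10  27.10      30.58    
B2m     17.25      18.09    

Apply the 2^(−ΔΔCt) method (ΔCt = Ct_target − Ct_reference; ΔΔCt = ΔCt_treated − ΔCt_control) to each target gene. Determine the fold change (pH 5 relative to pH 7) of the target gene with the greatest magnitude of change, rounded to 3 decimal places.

0.160

Atf1: ΔΔCt = (22.71−18.09) − (21.18−17.25) = 4.62 − 3.93 = 0.69; fold change = 2^-0.69 = 0.620
Mmp4: ΔΔCt = (27.46−18.09) − (24.31−17.25) = 9.37 − 7.06 = 2.31; fold change = 2^-2.31 = 0.202
Pten10: ΔΔCt = (30.58−18.09) − (27.10−17.25) = 12.49 − 9.85 = 2.64; fold change = 2^-2.64 = 0.160
Pten10 has the largest |ΔΔCt| = 2.64.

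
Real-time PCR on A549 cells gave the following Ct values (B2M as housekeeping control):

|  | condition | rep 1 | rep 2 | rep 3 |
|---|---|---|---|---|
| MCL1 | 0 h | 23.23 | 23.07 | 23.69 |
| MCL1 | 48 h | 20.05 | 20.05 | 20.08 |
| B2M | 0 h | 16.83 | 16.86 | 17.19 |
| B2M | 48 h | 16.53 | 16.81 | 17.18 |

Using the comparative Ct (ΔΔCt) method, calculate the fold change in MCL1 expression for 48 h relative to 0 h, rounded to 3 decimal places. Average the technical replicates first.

8.877

Mean Ct: MCL1 0 h 23.330; MCL1 48 h 20.060; B2M 0 h 16.960; B2M 48 h 16.840
ΔCt(0 h) = 23.330 − 16.960 = 6.370
ΔCt(48 h) = 20.060 − 16.840 = 3.220
ΔΔCt = 3.220 − 6.370 = -3.150
Fold change = 2^(−(-3.150)) = 2^3.150 = 8.8766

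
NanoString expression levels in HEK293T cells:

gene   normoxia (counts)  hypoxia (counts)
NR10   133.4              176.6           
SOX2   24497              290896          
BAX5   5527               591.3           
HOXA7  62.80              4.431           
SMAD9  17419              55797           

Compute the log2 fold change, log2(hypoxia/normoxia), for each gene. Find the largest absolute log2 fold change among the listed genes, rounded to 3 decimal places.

log2(176.6/133.4) = 0.405  (NR10)
log2(290896/24497) = 3.570  (SOX2)
log2(591.3/5527) = -3.225  (BAX5)
log2(4.431/62.80) = -3.825  (HOXA7)
log2(55797/17419) = 1.680  (SMAD9)
The largest magnitude belongs to HOXA7.

3.825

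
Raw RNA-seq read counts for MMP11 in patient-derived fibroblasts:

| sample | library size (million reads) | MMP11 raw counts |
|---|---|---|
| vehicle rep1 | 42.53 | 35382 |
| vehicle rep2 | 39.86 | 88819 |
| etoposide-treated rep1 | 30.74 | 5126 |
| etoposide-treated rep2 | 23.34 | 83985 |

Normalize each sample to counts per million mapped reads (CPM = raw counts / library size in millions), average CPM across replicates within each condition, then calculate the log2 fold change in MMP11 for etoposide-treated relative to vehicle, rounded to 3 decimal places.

0.299

CPM(vehicle rep1) = 35382 / 42.53 = 831.9304
CPM(vehicle rep2) = 88819 / 39.86 = 2228.2740
CPM(etoposide-treated rep1) = 5126 / 30.74 = 166.7534
CPM(etoposide-treated rep2) = 83985 / 23.34 = 3598.3290
mean CPM(vehicle) = 1530.1022; mean CPM(etoposide-treated) = 1882.5412
Fold change = 1882.5412 / 1530.1022 = 1.23034
log2(1.23034) = 0.2991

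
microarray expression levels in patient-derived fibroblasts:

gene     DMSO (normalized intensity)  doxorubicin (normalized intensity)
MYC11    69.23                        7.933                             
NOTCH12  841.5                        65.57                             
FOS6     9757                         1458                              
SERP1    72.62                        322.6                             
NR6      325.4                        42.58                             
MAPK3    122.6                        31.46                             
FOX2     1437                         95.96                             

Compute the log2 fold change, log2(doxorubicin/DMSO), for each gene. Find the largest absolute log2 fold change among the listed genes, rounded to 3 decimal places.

3.904

log2(7.933/69.23) = -3.125  (MYC11)
log2(65.57/841.5) = -3.682  (NOTCH12)
log2(1458/9757) = -2.742  (FOS6)
log2(322.6/72.62) = 2.151  (SERP1)
log2(42.58/325.4) = -2.934  (NR6)
log2(31.46/122.6) = -1.962  (MAPK3)
log2(95.96/1437) = -3.904  (FOX2)
The largest magnitude belongs to FOX2.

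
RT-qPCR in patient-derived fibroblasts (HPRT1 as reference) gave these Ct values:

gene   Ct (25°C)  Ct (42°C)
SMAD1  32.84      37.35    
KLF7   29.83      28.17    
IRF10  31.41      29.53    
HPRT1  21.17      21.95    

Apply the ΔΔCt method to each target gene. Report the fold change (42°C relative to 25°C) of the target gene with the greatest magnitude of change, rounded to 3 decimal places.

SMAD1: ΔΔCt = (37.35−21.95) − (32.84−21.17) = 15.40 − 11.67 = 3.73; fold change = 2^-3.73 = 0.075
KLF7: ΔΔCt = (28.17−21.95) − (29.83−21.17) = 6.22 − 8.66 = -2.44; fold change = 2^2.44 = 5.426
IRF10: ΔΔCt = (29.53−21.95) − (31.41−21.17) = 7.58 − 10.24 = -2.66; fold change = 2^2.66 = 6.320
SMAD1 has the largest |ΔΔCt| = 3.73.

0.075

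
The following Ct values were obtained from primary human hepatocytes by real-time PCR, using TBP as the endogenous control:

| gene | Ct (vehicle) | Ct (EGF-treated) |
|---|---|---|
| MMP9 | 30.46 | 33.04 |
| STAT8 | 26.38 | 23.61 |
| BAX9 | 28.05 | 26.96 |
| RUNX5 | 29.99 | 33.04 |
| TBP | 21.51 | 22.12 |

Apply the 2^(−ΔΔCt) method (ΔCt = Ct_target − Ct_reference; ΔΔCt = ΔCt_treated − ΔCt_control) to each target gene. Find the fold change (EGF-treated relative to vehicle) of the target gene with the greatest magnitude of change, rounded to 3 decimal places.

10.411

MMP9: ΔΔCt = (33.04−22.12) − (30.46−21.51) = 10.92 − 8.95 = 1.97; fold change = 2^-1.97 = 0.255
STAT8: ΔΔCt = (23.61−22.12) − (26.38−21.51) = 1.49 − 4.87 = -3.38; fold change = 2^3.38 = 10.411
BAX9: ΔΔCt = (26.96−22.12) − (28.05−21.51) = 4.84 − 6.54 = -1.70; fold change = 2^1.70 = 3.249
RUNX5: ΔΔCt = (33.04−22.12) − (29.99−21.51) = 10.92 − 8.48 = 2.44; fold change = 2^-2.44 = 0.184
STAT8 has the largest |ΔΔCt| = 3.38.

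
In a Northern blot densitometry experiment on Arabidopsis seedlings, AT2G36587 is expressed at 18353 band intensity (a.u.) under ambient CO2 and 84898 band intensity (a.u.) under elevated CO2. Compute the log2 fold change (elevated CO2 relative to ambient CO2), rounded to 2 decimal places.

2.21

Fold change = 84898 / 18353 = 4.6258
log2(4.6258) = 2.210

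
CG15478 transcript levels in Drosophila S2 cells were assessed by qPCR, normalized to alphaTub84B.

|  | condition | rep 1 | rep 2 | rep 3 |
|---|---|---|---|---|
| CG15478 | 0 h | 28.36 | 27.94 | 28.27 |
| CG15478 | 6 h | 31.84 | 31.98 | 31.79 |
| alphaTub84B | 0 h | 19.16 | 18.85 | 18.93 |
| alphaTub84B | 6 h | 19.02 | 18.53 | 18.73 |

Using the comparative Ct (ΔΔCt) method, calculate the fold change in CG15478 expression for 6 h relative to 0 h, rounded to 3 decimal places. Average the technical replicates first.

Mean Ct: CG15478 0 h 28.190; CG15478 6 h 31.870; alphaTub84B 0 h 18.980; alphaTub84B 6 h 18.760
ΔCt(0 h) = 28.190 − 18.980 = 9.210
ΔCt(6 h) = 31.870 − 18.760 = 13.110
ΔΔCt = 13.110 − 9.210 = 3.900
Fold change = 2^(−3.900) = 0.0670

0.067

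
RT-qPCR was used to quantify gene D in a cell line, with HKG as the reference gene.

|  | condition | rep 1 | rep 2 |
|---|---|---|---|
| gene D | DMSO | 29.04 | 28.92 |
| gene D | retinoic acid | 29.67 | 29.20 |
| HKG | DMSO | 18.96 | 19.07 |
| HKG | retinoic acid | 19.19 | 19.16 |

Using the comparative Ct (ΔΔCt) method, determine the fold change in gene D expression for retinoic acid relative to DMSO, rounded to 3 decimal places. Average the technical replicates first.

0.815

Mean Ct: gene D DMSO 28.980; gene D retinoic acid 29.435; HKG DMSO 19.015; HKG retinoic acid 19.175
ΔCt(DMSO) = 28.980 − 19.015 = 9.965
ΔCt(retinoic acid) = 29.435 − 19.175 = 10.260
ΔΔCt = 10.260 − 9.965 = 0.295
Fold change = 2^(−0.295) = 0.8151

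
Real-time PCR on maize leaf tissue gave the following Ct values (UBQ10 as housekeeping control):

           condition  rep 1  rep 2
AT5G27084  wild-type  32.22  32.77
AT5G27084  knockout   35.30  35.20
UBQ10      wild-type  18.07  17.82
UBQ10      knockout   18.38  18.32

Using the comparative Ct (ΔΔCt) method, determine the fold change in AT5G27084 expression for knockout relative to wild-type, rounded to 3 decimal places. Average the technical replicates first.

Mean Ct: AT5G27084 wild-type 32.495; AT5G27084 knockout 35.250; UBQ10 wild-type 17.945; UBQ10 knockout 18.350
ΔCt(wild-type) = 32.495 − 17.945 = 14.550
ΔCt(knockout) = 35.250 − 18.350 = 16.900
ΔΔCt = 16.900 − 14.550 = 2.350
Fold change = 2^(−2.350) = 0.1961

0.196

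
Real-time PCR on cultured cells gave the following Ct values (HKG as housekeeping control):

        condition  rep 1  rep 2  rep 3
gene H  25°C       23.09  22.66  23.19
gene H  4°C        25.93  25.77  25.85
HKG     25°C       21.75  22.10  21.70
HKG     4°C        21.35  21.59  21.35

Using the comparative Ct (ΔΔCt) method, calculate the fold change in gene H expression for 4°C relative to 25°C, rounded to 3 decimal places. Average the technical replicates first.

0.102

Mean Ct: gene H 25°C 22.980; gene H 4°C 25.850; HKG 25°C 21.850; HKG 4°C 21.430
ΔCt(25°C) = 22.980 − 21.850 = 1.130
ΔCt(4°C) = 25.850 − 21.430 = 4.420
ΔΔCt = 4.420 − 1.130 = 3.290
Fold change = 2^(−3.290) = 0.1022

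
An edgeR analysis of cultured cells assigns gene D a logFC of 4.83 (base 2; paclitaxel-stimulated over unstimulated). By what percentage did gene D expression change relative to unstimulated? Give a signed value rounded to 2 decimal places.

Fold change = 2^(4.83) = 28.4430
Percent change = (FC − 1) × 100% = (28.4430 − 1) × 100 = 2744.30%

2744.30%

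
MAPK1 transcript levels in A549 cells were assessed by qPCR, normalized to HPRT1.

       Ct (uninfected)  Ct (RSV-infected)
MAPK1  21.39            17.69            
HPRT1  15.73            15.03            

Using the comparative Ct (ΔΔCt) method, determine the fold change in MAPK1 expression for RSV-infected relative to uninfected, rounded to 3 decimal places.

8.000

ΔCt(uninfected) = 21.390 − 15.730 = 5.660
ΔCt(RSV-infected) = 17.690 − 15.030 = 2.660
ΔΔCt = 2.660 − 5.660 = -3.000
Fold change = 2^(−(-3.000)) = 2^3.000 = 8.0000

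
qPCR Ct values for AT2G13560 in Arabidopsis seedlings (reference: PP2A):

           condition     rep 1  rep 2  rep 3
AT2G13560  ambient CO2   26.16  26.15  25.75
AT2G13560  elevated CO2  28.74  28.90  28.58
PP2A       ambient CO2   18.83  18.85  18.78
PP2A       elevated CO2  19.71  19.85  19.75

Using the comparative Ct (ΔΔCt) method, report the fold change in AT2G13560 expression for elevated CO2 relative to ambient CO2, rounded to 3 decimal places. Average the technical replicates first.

0.293

Mean Ct: AT2G13560 ambient CO2 26.020; AT2G13560 elevated CO2 28.740; PP2A ambient CO2 18.820; PP2A elevated CO2 19.770
ΔCt(ambient CO2) = 26.020 − 18.820 = 7.200
ΔCt(elevated CO2) = 28.740 − 19.770 = 8.970
ΔΔCt = 8.970 − 7.200 = 1.770
Fold change = 2^(−1.770) = 0.2932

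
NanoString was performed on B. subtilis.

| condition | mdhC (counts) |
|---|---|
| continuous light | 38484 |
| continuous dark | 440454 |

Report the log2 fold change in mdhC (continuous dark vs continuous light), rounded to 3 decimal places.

3.517

Fold change = 440454 / 38484 = 11.4451
log2(11.4451) = 3.5167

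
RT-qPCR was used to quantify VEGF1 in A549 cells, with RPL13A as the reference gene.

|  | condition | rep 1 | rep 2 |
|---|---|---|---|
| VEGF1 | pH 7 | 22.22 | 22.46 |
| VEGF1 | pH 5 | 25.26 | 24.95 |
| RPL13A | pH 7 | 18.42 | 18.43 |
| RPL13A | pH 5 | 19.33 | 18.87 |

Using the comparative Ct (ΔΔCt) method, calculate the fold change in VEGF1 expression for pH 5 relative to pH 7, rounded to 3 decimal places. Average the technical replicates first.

Mean Ct: VEGF1 pH 7 22.340; VEGF1 pH 5 25.105; RPL13A pH 7 18.425; RPL13A pH 5 19.100
ΔCt(pH 7) = 22.340 − 18.425 = 3.915
ΔCt(pH 5) = 25.105 − 19.100 = 6.005
ΔΔCt = 6.005 − 3.915 = 2.090
Fold change = 2^(−2.090) = 0.2349

0.235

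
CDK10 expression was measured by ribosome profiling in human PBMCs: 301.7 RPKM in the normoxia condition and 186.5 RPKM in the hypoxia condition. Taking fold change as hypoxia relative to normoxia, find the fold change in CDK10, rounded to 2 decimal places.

0.62

Fold change = 186.5 / 301.7 = 0.618
CDK10 is downregulated.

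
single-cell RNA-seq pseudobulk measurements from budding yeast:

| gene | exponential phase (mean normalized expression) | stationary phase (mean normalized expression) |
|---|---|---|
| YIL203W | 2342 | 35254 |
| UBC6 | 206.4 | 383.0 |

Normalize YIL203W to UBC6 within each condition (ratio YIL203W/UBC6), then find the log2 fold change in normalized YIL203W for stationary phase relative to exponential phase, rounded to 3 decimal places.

YIL203W/UBC6 (exponential phase) = 2342 / 206.4 = 11.347
YIL203W/UBC6 (stationary phase) = 35254 / 383.0 = 92.047
Fold change = 92.047 / 11.347 = 8.1121
log2(8.1121) = 3.0201

3.020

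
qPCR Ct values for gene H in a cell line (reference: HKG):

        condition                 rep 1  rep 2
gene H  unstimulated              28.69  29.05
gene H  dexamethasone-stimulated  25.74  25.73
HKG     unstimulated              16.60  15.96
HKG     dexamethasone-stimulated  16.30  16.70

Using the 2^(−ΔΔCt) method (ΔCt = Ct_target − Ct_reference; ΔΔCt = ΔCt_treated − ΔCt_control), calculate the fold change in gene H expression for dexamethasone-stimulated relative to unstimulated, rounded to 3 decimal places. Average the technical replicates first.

10.232

Mean Ct: gene H unstimulated 28.870; gene H dexamethasone-stimulated 25.735; HKG unstimulated 16.280; HKG dexamethasone-stimulated 16.500
ΔCt(unstimulated) = 28.870 − 16.280 = 12.590
ΔCt(dexamethasone-stimulated) = 25.735 − 16.500 = 9.235
ΔΔCt = 9.235 − 12.590 = -3.355
Fold change = 2^(−(-3.355)) = 2^3.355 = 10.2319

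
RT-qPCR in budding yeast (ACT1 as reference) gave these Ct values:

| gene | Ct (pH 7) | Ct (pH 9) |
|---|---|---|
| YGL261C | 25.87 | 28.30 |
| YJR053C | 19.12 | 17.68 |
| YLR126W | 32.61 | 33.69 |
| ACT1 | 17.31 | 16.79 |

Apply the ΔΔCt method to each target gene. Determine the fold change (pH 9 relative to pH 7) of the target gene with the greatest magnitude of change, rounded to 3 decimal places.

YGL261C: ΔΔCt = (28.30−16.79) − (25.87−17.31) = 11.51 − 8.56 = 2.95; fold change = 2^-2.95 = 0.129
YJR053C: ΔΔCt = (17.68−16.79) − (19.12−17.31) = 0.89 − 1.81 = -0.92; fold change = 2^0.92 = 1.892
YLR126W: ΔΔCt = (33.69−16.79) − (32.61−17.31) = 16.90 − 15.30 = 1.60; fold change = 2^-1.60 = 0.330
YGL261C has the largest |ΔΔCt| = 2.95.

0.129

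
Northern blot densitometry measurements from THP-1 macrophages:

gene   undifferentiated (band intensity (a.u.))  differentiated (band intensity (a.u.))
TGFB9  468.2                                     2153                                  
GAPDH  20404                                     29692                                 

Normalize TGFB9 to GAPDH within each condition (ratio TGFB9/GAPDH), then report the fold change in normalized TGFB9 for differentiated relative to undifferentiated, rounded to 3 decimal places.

3.160

TGFB9/GAPDH (undifferentiated) = 468.2 / 20404 = 0.022946
TGFB9/GAPDH (differentiated) = 2153 / 29692 = 0.072511
Fold change = 0.072511 / 0.022946 = 3.1600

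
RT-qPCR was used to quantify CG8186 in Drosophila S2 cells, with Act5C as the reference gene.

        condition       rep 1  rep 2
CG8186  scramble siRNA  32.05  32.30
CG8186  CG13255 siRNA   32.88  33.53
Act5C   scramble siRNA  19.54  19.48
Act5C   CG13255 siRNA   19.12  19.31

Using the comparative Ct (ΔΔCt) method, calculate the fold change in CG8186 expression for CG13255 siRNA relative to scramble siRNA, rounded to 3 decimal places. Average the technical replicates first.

0.399

Mean Ct: CG8186 scramble siRNA 32.175; CG8186 CG13255 siRNA 33.205; Act5C scramble siRNA 19.510; Act5C CG13255 siRNA 19.215
ΔCt(scramble siRNA) = 32.175 − 19.510 = 12.665
ΔCt(CG13255 siRNA) = 33.205 − 19.215 = 13.990
ΔΔCt = 13.990 − 12.665 = 1.325
Fold change = 2^(−1.325) = 0.3991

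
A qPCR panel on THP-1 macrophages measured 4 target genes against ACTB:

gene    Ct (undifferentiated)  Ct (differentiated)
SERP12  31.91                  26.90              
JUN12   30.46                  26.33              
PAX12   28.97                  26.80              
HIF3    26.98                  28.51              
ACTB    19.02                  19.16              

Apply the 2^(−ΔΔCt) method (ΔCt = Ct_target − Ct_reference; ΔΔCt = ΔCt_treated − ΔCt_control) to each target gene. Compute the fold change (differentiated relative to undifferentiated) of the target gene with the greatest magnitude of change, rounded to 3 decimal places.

SERP12: ΔΔCt = (26.90−19.16) − (31.91−19.02) = 7.74 − 12.89 = -5.15; fold change = 2^5.15 = 35.506
JUN12: ΔΔCt = (26.33−19.16) − (30.46−19.02) = 7.17 − 11.44 = -4.27; fold change = 2^4.27 = 19.293
PAX12: ΔΔCt = (26.80−19.16) − (28.97−19.02) = 7.64 − 9.95 = -2.31; fold change = 2^2.31 = 4.959
HIF3: ΔΔCt = (28.51−19.16) − (26.98−19.02) = 9.35 − 7.96 = 1.39; fold change = 2^-1.39 = 0.382
SERP12 has the largest |ΔΔCt| = 5.15.

35.506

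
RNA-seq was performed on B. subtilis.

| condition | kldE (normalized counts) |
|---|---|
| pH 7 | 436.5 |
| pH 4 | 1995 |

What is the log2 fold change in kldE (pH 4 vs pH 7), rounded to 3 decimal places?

2.192

Fold change = 1995 / 436.5 = 4.5704
log2(4.5704) = 2.1923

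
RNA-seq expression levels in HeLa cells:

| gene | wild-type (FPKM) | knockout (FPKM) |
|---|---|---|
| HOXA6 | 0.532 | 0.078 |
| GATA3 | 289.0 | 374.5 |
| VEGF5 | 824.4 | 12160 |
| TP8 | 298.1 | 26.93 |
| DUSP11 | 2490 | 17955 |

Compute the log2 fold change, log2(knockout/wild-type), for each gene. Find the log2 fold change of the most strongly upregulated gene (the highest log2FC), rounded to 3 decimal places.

log2(0.078/0.532) = -2.770  (HOXA6)
log2(374.5/289.0) = 0.374  (GATA3)
log2(12160/824.4) = 3.883  (VEGF5)
log2(26.93/298.1) = -3.469  (TP8)
log2(17955/2490) = 2.850  (DUSP11)
VEGF5 is most strongly upregulated.

3.883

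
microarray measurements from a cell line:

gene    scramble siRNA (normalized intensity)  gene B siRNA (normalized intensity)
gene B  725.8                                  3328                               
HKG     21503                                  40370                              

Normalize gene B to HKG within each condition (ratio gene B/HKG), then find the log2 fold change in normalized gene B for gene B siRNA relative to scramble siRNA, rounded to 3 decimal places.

1.288

gene B/HKG (scramble siRNA) = 725.8 / 21503 = 0.033753
gene B/HKG (gene B siRNA) = 3328 / 40370 = 0.082437
Fold change = 0.082437 / 0.033753 = 2.4423
log2(2.4423) = 1.2883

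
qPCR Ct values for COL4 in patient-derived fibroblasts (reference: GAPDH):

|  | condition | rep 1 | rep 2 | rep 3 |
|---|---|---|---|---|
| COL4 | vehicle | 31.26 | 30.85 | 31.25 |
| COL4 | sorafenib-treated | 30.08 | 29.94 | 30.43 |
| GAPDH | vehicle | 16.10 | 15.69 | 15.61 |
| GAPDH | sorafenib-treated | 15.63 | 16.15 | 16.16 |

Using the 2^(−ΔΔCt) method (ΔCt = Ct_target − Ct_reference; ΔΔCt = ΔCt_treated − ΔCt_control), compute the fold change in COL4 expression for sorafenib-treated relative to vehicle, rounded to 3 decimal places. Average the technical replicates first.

2.219

Mean Ct: COL4 vehicle 31.120; COL4 sorafenib-treated 30.150; GAPDH vehicle 15.800; GAPDH sorafenib-treated 15.980
ΔCt(vehicle) = 31.120 − 15.800 = 15.320
ΔCt(sorafenib-treated) = 30.150 − 15.980 = 14.170
ΔΔCt = 14.170 − 15.320 = -1.150
Fold change = 2^(−(-1.150)) = 2^1.150 = 2.2191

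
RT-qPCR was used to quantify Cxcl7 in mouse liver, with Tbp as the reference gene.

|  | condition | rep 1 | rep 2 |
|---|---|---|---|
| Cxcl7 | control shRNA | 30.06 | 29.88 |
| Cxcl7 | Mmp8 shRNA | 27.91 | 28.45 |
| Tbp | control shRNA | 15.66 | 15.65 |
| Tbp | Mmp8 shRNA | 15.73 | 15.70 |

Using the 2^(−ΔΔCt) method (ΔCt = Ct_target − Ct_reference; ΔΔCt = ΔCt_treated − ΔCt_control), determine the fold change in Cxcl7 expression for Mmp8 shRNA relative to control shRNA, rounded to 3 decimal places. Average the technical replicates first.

Mean Ct: Cxcl7 control shRNA 29.970; Cxcl7 Mmp8 shRNA 28.180; Tbp control shRNA 15.655; Tbp Mmp8 shRNA 15.715
ΔCt(control shRNA) = 29.970 − 15.655 = 14.315
ΔCt(Mmp8 shRNA) = 28.180 − 15.715 = 12.465
ΔΔCt = 12.465 − 14.315 = -1.850
Fold change = 2^(−(-1.850)) = 2^1.850 = 3.6050

3.605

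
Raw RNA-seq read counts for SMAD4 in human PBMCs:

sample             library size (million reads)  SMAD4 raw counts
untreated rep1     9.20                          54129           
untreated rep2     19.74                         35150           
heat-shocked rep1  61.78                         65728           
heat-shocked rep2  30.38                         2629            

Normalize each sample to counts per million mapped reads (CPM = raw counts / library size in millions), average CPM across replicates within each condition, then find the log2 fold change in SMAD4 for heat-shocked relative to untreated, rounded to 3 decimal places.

-2.736

CPM(untreated rep1) = 54129 / 9.20 = 5883.5870
CPM(untreated rep2) = 35150 / 19.74 = 1780.6484
CPM(heat-shocked rep1) = 65728 / 61.78 = 1063.9042
CPM(heat-shocked rep2) = 2629 / 30.38 = 86.5372
mean CPM(untreated) = 3832.1177; mean CPM(heat-shocked) = 575.2207
Fold change = 575.2207 / 3832.1177 = 0.15011
log2(0.15011) = -2.7360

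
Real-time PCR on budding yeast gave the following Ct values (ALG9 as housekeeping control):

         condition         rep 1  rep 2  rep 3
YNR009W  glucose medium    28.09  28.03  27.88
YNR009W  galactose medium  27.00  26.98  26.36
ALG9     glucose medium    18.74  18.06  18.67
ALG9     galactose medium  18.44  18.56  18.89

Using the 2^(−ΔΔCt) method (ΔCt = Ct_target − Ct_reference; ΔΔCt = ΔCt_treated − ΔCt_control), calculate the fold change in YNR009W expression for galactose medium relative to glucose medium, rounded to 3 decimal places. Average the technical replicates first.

2.567

Mean Ct: YNR009W glucose medium 28.000; YNR009W galactose medium 26.780; ALG9 glucose medium 18.490; ALG9 galactose medium 18.630
ΔCt(glucose medium) = 28.000 − 18.490 = 9.510
ΔCt(galactose medium) = 26.780 − 18.630 = 8.150
ΔΔCt = 8.150 − 9.510 = -1.360
Fold change = 2^(−(-1.360)) = 2^1.360 = 2.5669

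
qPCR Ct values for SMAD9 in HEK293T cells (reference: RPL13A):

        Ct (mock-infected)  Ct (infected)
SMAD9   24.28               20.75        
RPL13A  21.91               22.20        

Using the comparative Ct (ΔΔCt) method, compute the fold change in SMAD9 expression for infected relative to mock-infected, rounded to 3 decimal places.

14.123

ΔCt(mock-infected) = 24.280 − 21.910 = 2.370
ΔCt(infected) = 20.750 − 22.200 = -1.450
ΔΔCt = -1.450 − 2.370 = -3.820
Fold change = 2^(−(-3.820)) = 2^3.820 = 14.1232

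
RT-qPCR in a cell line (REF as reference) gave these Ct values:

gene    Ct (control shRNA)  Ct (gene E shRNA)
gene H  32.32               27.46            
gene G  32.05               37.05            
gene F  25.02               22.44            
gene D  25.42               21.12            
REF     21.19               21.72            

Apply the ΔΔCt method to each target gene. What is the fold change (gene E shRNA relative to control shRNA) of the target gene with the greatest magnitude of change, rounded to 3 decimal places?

41.933

gene H: ΔΔCt = (27.46−21.72) − (32.32−21.19) = 5.74 − 11.13 = -5.39; fold change = 2^5.39 = 41.933
gene G: ΔΔCt = (37.05−21.72) − (32.05−21.19) = 15.33 − 10.86 = 4.47; fold change = 2^-4.47 = 0.045
gene F: ΔΔCt = (22.44−21.72) − (25.02−21.19) = 0.72 − 3.83 = -3.11; fold change = 2^3.11 = 8.634
gene D: ΔΔCt = (21.12−21.72) − (25.42−21.19) = -0.60 − 4.23 = -4.83; fold change = 2^4.83 = 28.443
gene H has the largest |ΔΔCt| = 5.39.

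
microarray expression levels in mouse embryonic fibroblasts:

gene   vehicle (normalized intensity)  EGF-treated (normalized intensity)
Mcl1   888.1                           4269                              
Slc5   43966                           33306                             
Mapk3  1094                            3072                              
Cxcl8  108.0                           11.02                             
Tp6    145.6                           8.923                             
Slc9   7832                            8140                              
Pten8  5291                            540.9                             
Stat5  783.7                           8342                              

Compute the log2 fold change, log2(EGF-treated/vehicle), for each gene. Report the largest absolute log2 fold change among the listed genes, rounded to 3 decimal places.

4.028

log2(4269/888.1) = 2.265  (Mcl1)
log2(33306/43966) = -0.401  (Slc5)
log2(3072/1094) = 1.490  (Mapk3)
log2(11.02/108.0) = -3.293  (Cxcl8)
log2(8.923/145.6) = -4.028  (Tp6)
log2(8140/7832) = 0.056  (Slc9)
log2(540.9/5291) = -3.290  (Pten8)
log2(8342/783.7) = 3.412  (Stat5)
The largest magnitude belongs to Tp6.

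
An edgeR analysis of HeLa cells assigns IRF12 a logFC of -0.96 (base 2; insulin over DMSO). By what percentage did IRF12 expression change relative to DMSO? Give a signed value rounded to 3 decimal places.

Fold change = 2^(-0.96) = 0.5141
Percent change = (FC − 1) × 100% = (0.5141 − 1) × 100 = -48.594%

-48.594%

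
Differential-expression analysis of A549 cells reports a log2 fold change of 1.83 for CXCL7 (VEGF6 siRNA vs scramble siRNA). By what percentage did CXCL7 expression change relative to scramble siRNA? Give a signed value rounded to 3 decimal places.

255.537%

Fold change = 2^(1.83) = 3.5554
Percent change = (FC − 1) × 100% = (3.5554 − 1) × 100 = 255.537%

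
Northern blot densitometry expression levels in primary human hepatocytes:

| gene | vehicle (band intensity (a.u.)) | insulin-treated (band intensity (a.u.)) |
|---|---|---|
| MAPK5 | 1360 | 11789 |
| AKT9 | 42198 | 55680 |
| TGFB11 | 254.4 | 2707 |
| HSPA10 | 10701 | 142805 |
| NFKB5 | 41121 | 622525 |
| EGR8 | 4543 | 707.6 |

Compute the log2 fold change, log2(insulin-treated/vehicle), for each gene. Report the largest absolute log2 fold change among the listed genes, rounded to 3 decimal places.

log2(11789/1360) = 3.116  (MAPK5)
log2(55680/42198) = 0.400  (AKT9)
log2(2707/254.4) = 3.412  (TGFB11)
log2(142805/10701) = 3.738  (HSPA10)
log2(622525/41121) = 3.920  (NFKB5)
log2(707.6/4543) = -2.683  (EGR8)
The largest magnitude belongs to NFKB5.

3.920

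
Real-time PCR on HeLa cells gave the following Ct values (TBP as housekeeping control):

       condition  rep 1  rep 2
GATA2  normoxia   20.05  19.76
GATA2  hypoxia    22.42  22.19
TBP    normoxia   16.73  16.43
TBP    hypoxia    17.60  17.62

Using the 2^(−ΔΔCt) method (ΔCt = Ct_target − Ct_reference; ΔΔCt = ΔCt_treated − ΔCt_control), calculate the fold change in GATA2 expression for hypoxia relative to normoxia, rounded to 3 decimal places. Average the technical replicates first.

Mean Ct: GATA2 normoxia 19.905; GATA2 hypoxia 22.305; TBP normoxia 16.580; TBP hypoxia 17.610
ΔCt(normoxia) = 19.905 − 16.580 = 3.325
ΔCt(hypoxia) = 22.305 − 17.610 = 4.695
ΔΔCt = 4.695 − 3.325 = 1.370
Fold change = 2^(−1.370) = 0.3869

0.387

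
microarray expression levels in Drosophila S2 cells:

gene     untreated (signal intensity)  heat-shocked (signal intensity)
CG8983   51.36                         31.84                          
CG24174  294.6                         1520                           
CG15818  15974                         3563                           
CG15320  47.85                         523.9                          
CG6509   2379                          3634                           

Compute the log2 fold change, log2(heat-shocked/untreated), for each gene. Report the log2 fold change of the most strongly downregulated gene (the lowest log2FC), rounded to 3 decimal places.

-2.165

log2(31.84/51.36) = -0.690  (CG8983)
log2(1520/294.6) = 2.367  (CG24174)
log2(3563/15974) = -2.165  (CG15818)
log2(523.9/47.85) = 3.453  (CG15320)
log2(3634/2379) = 0.611  (CG6509)
CG15818 is most strongly downregulated.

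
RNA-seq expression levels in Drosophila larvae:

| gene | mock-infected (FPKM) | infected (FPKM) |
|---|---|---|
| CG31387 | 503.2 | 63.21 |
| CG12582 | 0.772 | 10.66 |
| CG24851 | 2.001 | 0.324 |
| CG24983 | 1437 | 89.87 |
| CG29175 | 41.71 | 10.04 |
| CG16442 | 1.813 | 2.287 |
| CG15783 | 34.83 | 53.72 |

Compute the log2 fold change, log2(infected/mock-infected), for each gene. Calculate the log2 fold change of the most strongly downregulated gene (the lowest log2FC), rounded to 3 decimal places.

log2(63.21/503.2) = -2.993  (CG31387)
log2(10.66/0.772) = 3.787  (CG12582)
log2(0.324/2.001) = -2.627  (CG24851)
log2(89.87/1437) = -3.999  (CG24983)
log2(10.04/41.71) = -2.055  (CG29175)
log2(2.287/1.813) = 0.335  (CG16442)
log2(53.72/34.83) = 0.625  (CG15783)
CG24983 is most strongly downregulated.

-3.999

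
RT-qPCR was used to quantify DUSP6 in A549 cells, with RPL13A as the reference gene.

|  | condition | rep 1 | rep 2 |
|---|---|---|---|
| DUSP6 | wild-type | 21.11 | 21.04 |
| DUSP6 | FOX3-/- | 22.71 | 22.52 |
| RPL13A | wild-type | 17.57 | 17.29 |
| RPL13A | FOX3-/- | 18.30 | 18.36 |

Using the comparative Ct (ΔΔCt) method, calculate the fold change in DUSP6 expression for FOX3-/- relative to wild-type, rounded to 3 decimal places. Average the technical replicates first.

Mean Ct: DUSP6 wild-type 21.075; DUSP6 FOX3-/- 22.615; RPL13A wild-type 17.430; RPL13A FOX3-/- 18.330
ΔCt(wild-type) = 21.075 − 17.430 = 3.645
ΔCt(FOX3-/-) = 22.615 − 18.330 = 4.285
ΔΔCt = 4.285 − 3.645 = 0.640
Fold change = 2^(−0.640) = 0.6417

0.642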